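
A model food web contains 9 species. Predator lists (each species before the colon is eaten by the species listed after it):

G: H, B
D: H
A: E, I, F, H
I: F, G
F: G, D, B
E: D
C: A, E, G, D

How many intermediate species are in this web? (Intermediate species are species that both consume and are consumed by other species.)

Intermediate species (has both prey and predators): A, E, I, F, G, D.
Count: 6.

6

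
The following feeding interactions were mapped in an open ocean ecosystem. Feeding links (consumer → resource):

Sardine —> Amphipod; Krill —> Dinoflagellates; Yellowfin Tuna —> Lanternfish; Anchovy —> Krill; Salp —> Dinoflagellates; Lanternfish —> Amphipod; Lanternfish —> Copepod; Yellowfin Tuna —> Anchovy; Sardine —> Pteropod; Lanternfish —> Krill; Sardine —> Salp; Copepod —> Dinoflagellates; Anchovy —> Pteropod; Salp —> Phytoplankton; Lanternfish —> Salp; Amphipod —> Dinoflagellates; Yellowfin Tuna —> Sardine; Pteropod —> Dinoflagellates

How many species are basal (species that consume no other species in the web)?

2

Basal species (no prey listed): Phytoplankton, Dinoflagellates.
Count: 2.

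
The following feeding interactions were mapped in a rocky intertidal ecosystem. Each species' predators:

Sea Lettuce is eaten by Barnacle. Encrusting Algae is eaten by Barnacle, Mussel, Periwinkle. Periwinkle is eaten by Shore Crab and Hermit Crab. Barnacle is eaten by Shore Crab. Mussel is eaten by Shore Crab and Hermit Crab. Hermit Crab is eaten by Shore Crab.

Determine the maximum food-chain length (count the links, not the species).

3 links

One longest chain: Encrusting Algae → Periwinkle → Hermit Crab → Shore Crab.
It has 4 species and 3 links.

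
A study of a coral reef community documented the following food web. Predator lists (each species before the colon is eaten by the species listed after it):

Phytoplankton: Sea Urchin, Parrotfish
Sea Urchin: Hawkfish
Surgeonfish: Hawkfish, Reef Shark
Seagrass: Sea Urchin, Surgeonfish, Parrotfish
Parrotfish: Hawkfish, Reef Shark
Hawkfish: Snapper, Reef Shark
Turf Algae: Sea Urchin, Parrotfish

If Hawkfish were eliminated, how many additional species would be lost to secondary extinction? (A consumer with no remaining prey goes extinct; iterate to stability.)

1

Remove Hawkfish.
Round 1: Snapper (all prey gone) → extinct.
No further losses. Total secondary extinctions: 1.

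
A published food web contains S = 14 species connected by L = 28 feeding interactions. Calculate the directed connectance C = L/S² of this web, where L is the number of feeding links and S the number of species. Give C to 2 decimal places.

C = 0.14

The web has S = 14 species and L = 28 feeding links.
C = L / S² = 28 / 196 = 0.1429 ≈ 0.14.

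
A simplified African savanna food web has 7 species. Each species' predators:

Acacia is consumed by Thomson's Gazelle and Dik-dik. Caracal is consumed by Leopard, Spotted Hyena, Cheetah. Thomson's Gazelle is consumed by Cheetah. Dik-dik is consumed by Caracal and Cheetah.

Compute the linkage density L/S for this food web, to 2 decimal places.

There are L = 8 links among S = 7 species.
L/S = 8/7 = 1.1429 ≈ 1.14.

L/S = 1.14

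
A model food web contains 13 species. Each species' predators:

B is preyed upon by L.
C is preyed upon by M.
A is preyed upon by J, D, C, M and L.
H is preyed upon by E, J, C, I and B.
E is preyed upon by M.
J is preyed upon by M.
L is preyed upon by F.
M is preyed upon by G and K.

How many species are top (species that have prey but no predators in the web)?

Top species (has prey, but nothing eats it): I, D, F, G, K.
Count: 5.

5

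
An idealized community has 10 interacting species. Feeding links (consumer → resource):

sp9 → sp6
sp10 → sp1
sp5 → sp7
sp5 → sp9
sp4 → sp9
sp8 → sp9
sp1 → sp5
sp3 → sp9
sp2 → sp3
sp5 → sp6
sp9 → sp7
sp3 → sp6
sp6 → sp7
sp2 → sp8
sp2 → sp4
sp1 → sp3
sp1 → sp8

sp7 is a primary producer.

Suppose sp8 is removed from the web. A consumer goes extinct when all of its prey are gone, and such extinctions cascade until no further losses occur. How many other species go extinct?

Remove sp8.
Every predator of it retains at least one other prey: sp1 still has sp5, sp3; sp2 still has sp3, sp4.
No consumer loses all prey, so no secondary extinctions occur.

0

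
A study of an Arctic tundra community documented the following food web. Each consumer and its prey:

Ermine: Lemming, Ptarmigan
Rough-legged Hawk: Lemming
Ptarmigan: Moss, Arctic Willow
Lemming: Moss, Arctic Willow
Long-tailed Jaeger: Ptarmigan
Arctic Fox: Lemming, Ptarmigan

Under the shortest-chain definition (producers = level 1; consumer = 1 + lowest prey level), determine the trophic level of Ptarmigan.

Moss is a producer → level 1.
Ptarmigan eats Moss → level 2.

Trophic level 2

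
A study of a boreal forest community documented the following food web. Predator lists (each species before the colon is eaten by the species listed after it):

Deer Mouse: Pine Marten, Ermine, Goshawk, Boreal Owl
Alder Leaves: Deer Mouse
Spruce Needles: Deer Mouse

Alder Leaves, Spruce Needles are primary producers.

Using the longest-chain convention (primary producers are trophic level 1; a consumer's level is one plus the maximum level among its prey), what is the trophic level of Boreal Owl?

Trophic level 3

Alder Leaves is a producer → level 1.
Deer Mouse eats Alder Leaves (level 1); other prey at levels: Spruce Needles 1 → level 2.
Boreal Owl eats Deer Mouse → level 3.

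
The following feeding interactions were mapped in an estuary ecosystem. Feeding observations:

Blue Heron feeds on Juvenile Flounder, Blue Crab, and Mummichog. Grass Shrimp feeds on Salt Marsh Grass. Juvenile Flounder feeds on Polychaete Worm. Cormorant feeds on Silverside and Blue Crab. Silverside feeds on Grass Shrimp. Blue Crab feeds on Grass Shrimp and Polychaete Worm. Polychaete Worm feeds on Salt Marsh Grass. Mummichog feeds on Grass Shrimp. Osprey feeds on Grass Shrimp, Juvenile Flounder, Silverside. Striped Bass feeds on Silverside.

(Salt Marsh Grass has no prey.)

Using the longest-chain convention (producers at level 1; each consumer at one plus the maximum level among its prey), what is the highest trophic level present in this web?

Producers (level 1): Salt Marsh Grass.
Salt Marsh Grass → Grass Shrimp → Silverside → Striped Bass gives Striped Bass level 4.
No species has a prey at level 4, so no species reaches level 5.

4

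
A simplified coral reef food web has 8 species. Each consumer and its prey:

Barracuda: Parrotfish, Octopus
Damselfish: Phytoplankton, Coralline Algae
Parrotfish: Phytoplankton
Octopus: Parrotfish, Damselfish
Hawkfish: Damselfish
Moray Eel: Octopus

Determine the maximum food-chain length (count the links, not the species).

One longest chain: Phytoplankton → Parrotfish → Octopus → Barracuda.
It has 4 species and 3 links.

3 links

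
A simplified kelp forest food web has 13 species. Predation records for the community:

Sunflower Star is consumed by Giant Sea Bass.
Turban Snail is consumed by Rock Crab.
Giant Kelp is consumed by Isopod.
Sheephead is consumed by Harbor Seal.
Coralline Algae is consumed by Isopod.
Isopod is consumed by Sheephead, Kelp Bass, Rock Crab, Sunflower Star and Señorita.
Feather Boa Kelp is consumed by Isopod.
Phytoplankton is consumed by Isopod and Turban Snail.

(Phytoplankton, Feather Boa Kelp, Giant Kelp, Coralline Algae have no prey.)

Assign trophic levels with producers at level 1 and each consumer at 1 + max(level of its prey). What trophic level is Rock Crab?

Phytoplankton is a producer → level 1.
Isopod eats Phytoplankton (level 1); other prey at levels: Feather Boa Kelp 1, Giant Kelp 1, Coralline Algae 1 → level 2.
Rock Crab eats Isopod (level 2); other prey at levels: Turban Snail 2 → level 3.

Trophic level 3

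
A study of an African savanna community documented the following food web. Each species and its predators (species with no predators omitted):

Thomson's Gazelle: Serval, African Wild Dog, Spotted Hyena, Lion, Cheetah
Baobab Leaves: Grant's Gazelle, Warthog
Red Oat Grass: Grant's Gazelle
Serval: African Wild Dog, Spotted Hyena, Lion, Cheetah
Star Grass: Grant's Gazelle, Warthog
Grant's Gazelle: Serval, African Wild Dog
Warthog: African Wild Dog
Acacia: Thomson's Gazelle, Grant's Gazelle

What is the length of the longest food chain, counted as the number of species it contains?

One longest chain: Acacia → Thomson's Gazelle → Serval → African Wild Dog.
It has 4 species and 3 links.

4 species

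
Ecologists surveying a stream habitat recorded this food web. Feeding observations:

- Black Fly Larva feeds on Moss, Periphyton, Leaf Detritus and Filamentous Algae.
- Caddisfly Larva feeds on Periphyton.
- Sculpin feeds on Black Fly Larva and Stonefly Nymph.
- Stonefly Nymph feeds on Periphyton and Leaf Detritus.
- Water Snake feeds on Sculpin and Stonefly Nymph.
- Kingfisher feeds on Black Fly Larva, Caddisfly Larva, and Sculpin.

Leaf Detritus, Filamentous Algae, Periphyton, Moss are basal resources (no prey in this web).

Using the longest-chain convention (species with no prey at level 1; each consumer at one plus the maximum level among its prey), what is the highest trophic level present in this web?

4

Basal resources (level 1): Leaf Detritus, Filamentous Algae, Periphyton, Moss.
Leaf Detritus → Stonefly Nymph → Sculpin → Kingfisher gives Kingfisher level 4.
No species has a prey at level 4, so no species reaches level 5.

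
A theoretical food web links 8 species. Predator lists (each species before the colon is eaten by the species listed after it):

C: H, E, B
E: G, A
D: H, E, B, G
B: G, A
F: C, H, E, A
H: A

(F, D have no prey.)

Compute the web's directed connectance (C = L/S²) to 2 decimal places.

The web has S = 8 species and L = 16 feeding links.
C = L / S² = 16 / 64 = 0.2500 ≈ 0.25.

C = 0.25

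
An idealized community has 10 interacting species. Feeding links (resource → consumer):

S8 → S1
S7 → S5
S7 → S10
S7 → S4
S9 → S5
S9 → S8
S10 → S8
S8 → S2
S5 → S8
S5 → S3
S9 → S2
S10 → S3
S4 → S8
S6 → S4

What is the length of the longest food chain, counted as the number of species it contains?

One longest chain: S7 → S10 → S8 → S2.
It has 4 species and 3 links.

4 species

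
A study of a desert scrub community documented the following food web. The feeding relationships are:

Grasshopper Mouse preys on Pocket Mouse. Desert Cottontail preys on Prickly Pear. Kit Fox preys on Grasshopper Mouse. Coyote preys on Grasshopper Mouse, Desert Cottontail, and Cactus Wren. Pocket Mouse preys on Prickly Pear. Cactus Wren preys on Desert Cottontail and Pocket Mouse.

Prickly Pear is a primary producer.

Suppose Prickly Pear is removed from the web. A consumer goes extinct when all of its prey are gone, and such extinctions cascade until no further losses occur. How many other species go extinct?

6

Remove Prickly Pear.
Round 1: Desert Cottontail (all prey gone), Pocket Mouse (all prey gone) → extinct.
Round 2: Cactus Wren (all prey gone), Grasshopper Mouse (all prey gone) → extinct.
Round 3: Kit Fox (all prey gone), Coyote (all prey gone) → extinct.
No further losses. Total secondary extinctions: 6.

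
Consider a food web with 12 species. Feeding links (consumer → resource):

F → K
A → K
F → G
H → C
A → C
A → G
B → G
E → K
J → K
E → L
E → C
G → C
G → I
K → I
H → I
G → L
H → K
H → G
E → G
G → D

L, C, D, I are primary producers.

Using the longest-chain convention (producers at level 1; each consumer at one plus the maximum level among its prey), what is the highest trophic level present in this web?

3

Producers (level 1): L, C, D, I.
L → G → A gives A level 3.
No species has a prey at level 3, so no species reaches level 4.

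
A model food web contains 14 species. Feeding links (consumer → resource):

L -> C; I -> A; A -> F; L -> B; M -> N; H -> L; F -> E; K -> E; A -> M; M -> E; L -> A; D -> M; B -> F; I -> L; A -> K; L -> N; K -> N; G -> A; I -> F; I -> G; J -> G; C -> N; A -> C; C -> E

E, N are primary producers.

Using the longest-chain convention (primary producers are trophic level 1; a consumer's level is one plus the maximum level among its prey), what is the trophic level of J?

Trophic level 5

E is a producer → level 1.
C eats E (level 1); other prey at levels: N 1 → level 2.
A eats C (level 2); other prey at levels: K 2, F 2, M 2 → level 3.
G eats A → level 4.
J eats G → level 5.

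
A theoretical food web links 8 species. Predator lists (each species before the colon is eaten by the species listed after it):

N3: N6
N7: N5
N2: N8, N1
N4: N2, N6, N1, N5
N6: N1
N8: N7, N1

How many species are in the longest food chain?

5 species

One longest chain: N4 → N2 → N8 → N7 → N5.
It has 5 species and 4 links.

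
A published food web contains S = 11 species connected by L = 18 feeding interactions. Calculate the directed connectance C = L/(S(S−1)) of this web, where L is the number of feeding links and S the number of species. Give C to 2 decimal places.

The web has S = 11 species and L = 18 feeding links.
C = L / (S(S−1)) = 18 / 110 = 0.1636 ≈ 0.16.

C = 0.16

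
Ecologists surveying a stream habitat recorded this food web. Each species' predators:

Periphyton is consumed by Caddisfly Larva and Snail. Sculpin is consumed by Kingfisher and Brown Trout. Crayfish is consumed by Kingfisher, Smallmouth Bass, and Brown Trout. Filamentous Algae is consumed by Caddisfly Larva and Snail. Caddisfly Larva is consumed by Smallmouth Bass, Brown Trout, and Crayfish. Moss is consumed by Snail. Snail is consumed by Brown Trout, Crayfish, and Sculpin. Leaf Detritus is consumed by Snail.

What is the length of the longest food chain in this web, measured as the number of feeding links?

One longest chain: Leaf Detritus → Snail → Sculpin → Kingfisher.
It has 4 species and 3 links.

3 links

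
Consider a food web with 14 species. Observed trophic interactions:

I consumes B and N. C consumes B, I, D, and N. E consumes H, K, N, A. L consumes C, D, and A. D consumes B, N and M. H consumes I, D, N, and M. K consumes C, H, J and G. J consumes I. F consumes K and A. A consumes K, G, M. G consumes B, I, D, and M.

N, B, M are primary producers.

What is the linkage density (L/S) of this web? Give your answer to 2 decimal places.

L/S = 2.43

There are L = 34 links among S = 14 species.
L/S = 34/14 = 2.4286 ≈ 2.43.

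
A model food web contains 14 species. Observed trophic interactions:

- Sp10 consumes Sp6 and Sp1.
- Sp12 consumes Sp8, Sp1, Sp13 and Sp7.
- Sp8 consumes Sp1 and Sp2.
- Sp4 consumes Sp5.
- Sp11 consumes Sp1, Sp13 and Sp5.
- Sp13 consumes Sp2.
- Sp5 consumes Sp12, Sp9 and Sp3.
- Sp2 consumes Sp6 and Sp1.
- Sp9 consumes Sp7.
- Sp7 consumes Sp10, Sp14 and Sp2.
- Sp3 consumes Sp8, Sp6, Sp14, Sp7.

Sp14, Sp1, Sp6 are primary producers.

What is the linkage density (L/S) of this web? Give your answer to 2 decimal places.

L/S = 1.86

There are L = 26 links among S = 14 species.
L/S = 26/14 = 1.8571 ≈ 1.86.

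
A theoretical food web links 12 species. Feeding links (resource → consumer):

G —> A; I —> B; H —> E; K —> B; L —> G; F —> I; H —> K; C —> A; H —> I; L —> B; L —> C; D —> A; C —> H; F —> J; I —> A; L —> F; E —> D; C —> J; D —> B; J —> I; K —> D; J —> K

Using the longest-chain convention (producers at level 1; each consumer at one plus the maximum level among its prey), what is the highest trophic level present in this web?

6

Producers (level 1): L.
L → C → J → K → D → A gives A level 6.
No species has a prey at level 6, so no species reaches level 7.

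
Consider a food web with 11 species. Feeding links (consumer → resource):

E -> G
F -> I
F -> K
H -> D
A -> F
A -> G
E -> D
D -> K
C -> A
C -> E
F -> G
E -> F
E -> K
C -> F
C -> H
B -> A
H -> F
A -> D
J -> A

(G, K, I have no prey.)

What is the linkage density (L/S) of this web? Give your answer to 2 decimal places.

L/S = 1.73

There are L = 19 links among S = 11 species.
L/S = 19/11 = 1.7273 ≈ 1.73.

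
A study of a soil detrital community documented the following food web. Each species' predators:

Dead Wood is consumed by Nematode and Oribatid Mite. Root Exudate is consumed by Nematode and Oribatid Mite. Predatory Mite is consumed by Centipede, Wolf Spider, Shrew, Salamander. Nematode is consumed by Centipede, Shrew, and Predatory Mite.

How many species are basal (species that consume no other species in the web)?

Basal species (no prey listed): Root Exudate, Dead Wood.
Count: 2.

2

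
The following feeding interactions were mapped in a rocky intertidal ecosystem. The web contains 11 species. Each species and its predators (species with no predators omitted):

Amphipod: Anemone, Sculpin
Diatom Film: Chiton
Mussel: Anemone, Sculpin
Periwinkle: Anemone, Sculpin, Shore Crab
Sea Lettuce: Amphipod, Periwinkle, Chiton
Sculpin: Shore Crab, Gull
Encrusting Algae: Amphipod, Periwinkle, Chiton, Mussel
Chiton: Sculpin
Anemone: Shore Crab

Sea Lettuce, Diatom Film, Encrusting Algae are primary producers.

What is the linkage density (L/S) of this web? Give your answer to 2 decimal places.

There are L = 19 links among S = 11 species.
L/S = 19/11 = 1.7273 ≈ 1.73.

L/S = 1.73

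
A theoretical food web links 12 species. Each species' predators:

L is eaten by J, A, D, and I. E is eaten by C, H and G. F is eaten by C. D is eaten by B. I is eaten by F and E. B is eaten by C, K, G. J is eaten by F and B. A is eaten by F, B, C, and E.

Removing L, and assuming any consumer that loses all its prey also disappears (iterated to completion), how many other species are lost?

Remove L.
Round 1: D (all prey gone), I (all prey gone), J (all prey gone), A (all prey gone) → extinct.
Round 2: B (all prey gone), E (all prey gone), F (all prey gone) → extinct.
Round 3: H (all prey gone), K (all prey gone), G (all prey gone), C (all prey gone) → extinct.
No further losses. Total secondary extinctions: 11.

11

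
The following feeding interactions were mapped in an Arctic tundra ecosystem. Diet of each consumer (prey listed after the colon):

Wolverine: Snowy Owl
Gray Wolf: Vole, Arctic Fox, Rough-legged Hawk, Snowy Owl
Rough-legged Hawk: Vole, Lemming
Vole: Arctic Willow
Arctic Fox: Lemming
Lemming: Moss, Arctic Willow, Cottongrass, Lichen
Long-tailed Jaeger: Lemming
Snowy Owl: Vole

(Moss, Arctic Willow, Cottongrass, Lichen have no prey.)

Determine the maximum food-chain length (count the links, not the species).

One longest chain: Arctic Willow → Vole → Snowy Owl → Gray Wolf.
It has 4 species and 3 links.

3 links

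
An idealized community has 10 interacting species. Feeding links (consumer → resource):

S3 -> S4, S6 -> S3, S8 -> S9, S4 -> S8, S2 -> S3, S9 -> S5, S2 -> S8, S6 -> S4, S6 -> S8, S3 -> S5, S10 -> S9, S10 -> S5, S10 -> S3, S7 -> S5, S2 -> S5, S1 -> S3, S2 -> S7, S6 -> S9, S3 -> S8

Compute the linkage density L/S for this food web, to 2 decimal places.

There are L = 19 links among S = 10 species.
L/S = 19/10 = 1.9000 ≈ 1.90.

L/S = 1.90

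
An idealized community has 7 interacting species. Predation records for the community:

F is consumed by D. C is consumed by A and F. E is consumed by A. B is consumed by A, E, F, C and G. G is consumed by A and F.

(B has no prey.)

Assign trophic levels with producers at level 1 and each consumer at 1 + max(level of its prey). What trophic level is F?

Trophic level 3

B is a producer → level 1.
C eats B → level 2.
F eats C (level 2); other prey at levels: B 1, G 2 → level 3.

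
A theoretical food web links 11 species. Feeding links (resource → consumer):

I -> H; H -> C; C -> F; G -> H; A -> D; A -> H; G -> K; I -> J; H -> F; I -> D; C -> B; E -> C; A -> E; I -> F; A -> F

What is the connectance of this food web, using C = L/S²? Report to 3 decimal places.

C = 0.124

The web has S = 11 species and L = 15 feeding links.
C = L / S² = 15 / 121 = 0.1240 ≈ 0.124.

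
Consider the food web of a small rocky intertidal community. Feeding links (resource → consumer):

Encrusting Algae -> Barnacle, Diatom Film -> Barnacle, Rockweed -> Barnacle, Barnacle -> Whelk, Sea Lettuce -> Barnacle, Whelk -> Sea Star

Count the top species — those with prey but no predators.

Top species (has prey, but nothing eats it): Sea Star.
Count: 1.

1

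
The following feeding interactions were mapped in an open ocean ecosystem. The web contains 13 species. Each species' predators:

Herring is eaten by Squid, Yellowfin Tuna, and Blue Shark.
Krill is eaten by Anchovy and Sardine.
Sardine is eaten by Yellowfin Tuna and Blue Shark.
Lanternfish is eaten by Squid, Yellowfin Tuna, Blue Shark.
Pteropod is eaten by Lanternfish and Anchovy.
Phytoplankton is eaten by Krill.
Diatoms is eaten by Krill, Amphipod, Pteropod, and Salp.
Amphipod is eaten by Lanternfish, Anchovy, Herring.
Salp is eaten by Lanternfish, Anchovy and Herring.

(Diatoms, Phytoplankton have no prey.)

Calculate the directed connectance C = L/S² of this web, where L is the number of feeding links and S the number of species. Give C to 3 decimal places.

The web has S = 13 species and L = 23 feeding links.
C = L / S² = 23 / 169 = 0.1361 ≈ 0.136.

C = 0.136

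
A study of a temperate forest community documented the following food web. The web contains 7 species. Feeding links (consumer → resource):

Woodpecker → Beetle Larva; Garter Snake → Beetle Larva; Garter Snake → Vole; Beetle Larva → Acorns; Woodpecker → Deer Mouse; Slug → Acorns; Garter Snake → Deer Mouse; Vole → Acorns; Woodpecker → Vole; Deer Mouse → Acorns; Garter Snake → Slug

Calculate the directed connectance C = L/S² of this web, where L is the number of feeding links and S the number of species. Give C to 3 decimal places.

C = 0.224

The web has S = 7 species and L = 11 feeding links.
C = L / S² = 11 / 49 = 0.2245 ≈ 0.224.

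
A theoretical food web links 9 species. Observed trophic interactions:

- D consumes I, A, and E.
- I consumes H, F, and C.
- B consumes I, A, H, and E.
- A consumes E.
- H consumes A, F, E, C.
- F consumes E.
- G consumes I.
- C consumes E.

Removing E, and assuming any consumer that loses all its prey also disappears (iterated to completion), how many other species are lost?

8

Remove E.
Round 1: C (all prey gone), A (all prey gone), F (all prey gone) → extinct.
Round 2: H (all prey gone) → extinct.
Round 3: I (all prey gone) → extinct.
Round 4: B (all prey gone), G (all prey gone), D (all prey gone) → extinct.
No further losses. Total secondary extinctions: 8.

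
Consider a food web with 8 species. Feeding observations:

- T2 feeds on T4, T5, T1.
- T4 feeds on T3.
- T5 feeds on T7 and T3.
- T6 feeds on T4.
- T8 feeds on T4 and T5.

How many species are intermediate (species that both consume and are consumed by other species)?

2

Intermediate species (has both prey and predators): T5, T4.
Count: 2.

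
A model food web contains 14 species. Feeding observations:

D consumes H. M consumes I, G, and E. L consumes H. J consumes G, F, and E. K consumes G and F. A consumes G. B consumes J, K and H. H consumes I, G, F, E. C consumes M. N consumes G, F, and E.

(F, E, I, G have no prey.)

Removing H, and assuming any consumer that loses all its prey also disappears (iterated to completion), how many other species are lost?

2

Remove H.
Round 1: D (all prey gone), L (all prey gone) → extinct.
No further losses. Total secondary extinctions: 2.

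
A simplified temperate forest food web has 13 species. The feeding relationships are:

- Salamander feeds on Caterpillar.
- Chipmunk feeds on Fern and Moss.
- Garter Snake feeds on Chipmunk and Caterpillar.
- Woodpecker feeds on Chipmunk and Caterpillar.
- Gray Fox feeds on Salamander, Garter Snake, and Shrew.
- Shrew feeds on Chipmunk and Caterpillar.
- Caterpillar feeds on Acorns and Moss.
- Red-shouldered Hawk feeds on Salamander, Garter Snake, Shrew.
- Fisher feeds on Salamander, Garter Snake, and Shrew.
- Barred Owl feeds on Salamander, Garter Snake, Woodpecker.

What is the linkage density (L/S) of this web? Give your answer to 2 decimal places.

L/S = 1.77

There are L = 23 links among S = 13 species.
L/S = 23/13 = 1.7692 ≈ 1.77.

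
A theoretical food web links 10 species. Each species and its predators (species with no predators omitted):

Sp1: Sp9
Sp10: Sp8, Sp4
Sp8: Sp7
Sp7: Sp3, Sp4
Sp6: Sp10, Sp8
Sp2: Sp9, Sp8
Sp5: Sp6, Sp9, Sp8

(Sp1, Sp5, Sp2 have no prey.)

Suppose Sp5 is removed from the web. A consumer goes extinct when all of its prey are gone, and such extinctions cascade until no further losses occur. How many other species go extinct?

Remove Sp5.
Round 1: Sp6 (all prey gone) → extinct.
Round 2: Sp10 (all prey gone) → extinct.
No further losses. Total secondary extinctions: 2.

2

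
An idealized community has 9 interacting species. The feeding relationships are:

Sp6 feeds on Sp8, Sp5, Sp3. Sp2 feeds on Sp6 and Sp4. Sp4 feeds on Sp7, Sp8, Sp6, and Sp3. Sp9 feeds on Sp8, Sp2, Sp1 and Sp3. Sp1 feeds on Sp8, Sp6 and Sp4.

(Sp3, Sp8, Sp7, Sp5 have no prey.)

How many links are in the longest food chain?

One longest chain: Sp3 → Sp6 → Sp4 → Sp1 → Sp9.
It has 5 species and 4 links.

4 links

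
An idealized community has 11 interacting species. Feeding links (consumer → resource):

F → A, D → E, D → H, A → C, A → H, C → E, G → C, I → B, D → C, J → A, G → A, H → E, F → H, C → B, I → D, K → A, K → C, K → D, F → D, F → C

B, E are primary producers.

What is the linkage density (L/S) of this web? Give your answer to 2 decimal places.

There are L = 20 links among S = 11 species.
L/S = 20/11 = 1.8182 ≈ 1.82.

L/S = 1.82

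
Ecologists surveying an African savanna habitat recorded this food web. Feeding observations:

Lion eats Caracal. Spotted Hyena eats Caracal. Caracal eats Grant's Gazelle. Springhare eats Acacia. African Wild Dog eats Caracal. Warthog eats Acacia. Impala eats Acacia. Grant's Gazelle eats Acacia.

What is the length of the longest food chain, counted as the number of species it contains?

One longest chain: Acacia → Grant's Gazelle → Caracal → Spotted Hyena.
It has 4 species and 3 links.

4 species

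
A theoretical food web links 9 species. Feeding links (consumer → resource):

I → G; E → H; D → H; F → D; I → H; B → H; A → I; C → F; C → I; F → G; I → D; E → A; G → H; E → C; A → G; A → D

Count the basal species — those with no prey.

Basal species (no prey listed): H.
Count: 1.

1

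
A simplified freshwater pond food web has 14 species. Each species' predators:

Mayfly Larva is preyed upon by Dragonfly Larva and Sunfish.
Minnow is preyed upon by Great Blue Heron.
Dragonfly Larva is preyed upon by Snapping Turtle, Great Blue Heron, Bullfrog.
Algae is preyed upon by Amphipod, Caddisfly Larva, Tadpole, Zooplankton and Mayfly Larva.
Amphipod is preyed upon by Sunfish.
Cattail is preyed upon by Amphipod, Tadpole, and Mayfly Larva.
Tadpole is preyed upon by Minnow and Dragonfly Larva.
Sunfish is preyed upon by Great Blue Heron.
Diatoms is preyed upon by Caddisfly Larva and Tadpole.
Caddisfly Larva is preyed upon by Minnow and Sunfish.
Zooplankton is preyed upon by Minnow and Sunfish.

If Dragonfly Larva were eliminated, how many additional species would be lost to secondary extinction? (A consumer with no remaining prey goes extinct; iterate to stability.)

2

Remove Dragonfly Larva.
Round 1: Snapping Turtle (all prey gone), Bullfrog (all prey gone) → extinct.
No further losses. Total secondary extinctions: 2.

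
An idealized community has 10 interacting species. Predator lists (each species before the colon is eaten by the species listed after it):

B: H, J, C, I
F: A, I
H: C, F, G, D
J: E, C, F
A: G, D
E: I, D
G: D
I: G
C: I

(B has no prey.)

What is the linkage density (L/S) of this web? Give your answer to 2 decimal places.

There are L = 20 links among S = 10 species.
L/S = 20/10 = 2.0000 ≈ 2.00.

L/S = 2.00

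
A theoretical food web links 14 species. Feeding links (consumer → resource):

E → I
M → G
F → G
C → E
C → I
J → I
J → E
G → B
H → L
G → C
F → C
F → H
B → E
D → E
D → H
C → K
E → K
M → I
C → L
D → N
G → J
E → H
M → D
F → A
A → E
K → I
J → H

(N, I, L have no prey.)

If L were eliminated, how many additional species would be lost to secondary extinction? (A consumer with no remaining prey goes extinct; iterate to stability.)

Remove L.
Round 1: H (all prey gone) → extinct.
No further losses. Total secondary extinctions: 1.

1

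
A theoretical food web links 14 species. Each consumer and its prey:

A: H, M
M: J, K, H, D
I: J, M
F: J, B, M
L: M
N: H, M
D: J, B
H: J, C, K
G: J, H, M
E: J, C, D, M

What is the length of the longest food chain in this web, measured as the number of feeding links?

One longest chain: J → H → M → E.
It has 4 species and 3 links.

3 links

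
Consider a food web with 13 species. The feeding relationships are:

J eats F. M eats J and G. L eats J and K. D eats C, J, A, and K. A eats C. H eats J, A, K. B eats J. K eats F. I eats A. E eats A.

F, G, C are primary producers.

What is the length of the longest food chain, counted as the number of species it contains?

3 species

One longest chain: C → A → E.
It has 3 species and 2 links.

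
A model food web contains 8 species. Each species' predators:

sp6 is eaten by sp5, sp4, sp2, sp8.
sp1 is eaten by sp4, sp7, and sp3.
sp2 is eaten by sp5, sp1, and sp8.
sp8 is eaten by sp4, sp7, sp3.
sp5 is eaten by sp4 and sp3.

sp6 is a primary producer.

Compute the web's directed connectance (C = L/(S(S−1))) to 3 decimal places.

C = 0.268

The web has S = 8 species and L = 15 feeding links.
C = L / (S(S−1)) = 15 / 56 = 0.2679 ≈ 0.268.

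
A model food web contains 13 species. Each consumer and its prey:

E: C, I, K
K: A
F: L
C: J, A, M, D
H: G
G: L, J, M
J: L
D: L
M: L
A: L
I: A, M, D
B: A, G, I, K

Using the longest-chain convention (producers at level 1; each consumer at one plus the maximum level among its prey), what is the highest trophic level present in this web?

Producers (level 1): L.
L → A → I → B gives B level 4.
No species has a prey at level 4, so no species reaches level 5.

4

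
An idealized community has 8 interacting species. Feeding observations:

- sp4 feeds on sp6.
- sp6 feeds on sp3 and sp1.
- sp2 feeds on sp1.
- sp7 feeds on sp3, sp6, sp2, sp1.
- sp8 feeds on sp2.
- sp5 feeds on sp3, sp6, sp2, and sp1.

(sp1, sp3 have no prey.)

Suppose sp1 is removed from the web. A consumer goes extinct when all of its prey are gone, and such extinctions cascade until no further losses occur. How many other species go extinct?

Remove sp1.
Round 1: sp2 (all prey gone) → extinct.
Round 2: sp8 (all prey gone) → extinct.
No further losses. Total secondary extinctions: 2.

2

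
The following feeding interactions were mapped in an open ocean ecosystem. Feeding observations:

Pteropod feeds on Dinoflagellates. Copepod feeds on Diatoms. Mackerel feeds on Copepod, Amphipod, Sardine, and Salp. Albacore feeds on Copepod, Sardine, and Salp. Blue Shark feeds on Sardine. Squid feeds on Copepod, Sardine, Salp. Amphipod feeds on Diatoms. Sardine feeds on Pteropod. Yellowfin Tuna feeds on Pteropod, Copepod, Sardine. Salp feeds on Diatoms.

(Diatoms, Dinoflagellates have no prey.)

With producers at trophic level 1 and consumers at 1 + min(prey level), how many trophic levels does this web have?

Producers (level 1): Diatoms, Dinoflagellates.
Following each consumer down to its lowest-level prey: Dinoflagellates → Pteropod → Sardine → Blue Shark (levels 1 through 4).
All prey of Blue Shark (Sardine 3) are at level 3 or above, so Blue Shark is at level 1 + 3 = 4.
Every consumer has at least one prey at level 3 or below, so none exceeds level 4.

4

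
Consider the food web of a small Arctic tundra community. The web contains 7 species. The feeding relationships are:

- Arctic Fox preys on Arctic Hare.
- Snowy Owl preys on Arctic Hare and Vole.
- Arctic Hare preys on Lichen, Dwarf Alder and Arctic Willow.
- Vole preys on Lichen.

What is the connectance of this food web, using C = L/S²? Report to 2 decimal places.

The web has S = 7 species and L = 7 feeding links.
C = L / S² = 7 / 49 = 0.1429 ≈ 0.14.

C = 0.14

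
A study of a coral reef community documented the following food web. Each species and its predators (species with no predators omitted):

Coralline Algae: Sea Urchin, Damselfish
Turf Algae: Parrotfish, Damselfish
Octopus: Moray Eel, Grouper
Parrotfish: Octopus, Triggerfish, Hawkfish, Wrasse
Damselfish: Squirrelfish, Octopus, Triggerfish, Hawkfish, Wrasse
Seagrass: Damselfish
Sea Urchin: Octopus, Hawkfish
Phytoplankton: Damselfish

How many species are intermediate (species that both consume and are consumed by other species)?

Intermediate species (has both prey and predators): Parrotfish, Sea Urchin, Damselfish, Octopus.
Count: 4.

4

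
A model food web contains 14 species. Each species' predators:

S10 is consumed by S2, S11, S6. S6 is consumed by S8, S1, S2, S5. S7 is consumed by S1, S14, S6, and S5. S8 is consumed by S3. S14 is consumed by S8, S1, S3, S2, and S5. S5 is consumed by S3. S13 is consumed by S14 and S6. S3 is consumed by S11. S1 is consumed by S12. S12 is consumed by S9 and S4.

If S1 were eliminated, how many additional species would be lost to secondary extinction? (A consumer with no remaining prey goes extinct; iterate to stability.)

Remove S1.
Round 1: S12 (all prey gone) → extinct.
Round 2: S4 (all prey gone), S9 (all prey gone) → extinct.
No further losses. Total secondary extinctions: 3.

3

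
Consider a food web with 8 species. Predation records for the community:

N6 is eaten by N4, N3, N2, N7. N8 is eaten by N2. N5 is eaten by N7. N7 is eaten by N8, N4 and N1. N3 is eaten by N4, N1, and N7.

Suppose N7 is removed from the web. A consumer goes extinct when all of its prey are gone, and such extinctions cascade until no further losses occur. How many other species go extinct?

1

Remove N7.
Round 1: N8 (all prey gone) → extinct.
No further losses. Total secondary extinctions: 1.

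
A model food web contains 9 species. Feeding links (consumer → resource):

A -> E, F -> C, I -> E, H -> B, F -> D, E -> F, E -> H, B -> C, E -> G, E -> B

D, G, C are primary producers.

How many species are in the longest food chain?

5 species

One longest chain: C → B → H → E → I.
It has 5 species and 4 links.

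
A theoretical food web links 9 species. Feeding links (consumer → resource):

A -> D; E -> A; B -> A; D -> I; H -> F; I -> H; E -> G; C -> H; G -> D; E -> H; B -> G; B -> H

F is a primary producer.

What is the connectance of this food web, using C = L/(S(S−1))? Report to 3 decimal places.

C = 0.167

The web has S = 9 species and L = 12 feeding links.
C = L / (S(S−1)) = 12 / 72 = 0.1667 ≈ 0.167.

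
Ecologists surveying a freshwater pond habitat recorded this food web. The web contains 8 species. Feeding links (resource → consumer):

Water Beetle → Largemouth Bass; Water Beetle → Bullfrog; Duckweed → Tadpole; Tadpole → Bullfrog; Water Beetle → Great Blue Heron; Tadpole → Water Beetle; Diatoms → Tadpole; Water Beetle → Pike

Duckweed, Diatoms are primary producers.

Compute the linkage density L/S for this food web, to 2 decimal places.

L/S = 1.00

There are L = 8 links among S = 8 species.
L/S = 8/8 = 1.0000 ≈ 1.00.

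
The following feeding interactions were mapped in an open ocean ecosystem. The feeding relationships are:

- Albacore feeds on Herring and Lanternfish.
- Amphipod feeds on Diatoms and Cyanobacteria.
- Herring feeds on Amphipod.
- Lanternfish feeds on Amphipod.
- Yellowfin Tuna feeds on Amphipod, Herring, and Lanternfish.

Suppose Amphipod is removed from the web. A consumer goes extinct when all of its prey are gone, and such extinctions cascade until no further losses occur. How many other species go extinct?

Remove Amphipod.
Round 1: Herring (all prey gone), Lanternfish (all prey gone) → extinct.
Round 2: Yellowfin Tuna (all prey gone), Albacore (all prey gone) → extinct.
No further losses. Total secondary extinctions: 4.

4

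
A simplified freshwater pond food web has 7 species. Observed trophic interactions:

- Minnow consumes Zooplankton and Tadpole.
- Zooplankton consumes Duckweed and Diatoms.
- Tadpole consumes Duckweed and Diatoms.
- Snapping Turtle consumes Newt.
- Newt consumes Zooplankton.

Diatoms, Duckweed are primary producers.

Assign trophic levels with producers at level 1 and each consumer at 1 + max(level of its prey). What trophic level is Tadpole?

Trophic level 2

Diatoms is a producer → level 1.
Tadpole eats Diatoms (level 1); other prey at levels: Duckweed 1 → level 2.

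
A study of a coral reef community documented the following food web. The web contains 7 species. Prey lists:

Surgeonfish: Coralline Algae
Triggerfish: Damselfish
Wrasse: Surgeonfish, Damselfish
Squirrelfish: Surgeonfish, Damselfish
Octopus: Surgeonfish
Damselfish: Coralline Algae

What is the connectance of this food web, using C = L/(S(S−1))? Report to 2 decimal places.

The web has S = 7 species and L = 8 feeding links.
C = L / (S(S−1)) = 8 / 42 = 0.1905 ≈ 0.19.

C = 0.19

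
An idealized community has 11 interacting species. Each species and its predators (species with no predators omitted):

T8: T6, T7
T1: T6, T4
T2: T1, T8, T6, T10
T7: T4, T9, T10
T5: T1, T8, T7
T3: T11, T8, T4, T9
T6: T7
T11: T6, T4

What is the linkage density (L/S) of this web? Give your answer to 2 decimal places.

There are L = 21 links among S = 11 species.
L/S = 21/11 = 1.9091 ≈ 1.91.

L/S = 1.91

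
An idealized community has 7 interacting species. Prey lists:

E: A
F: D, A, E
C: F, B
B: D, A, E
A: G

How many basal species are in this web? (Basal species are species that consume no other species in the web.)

Basal species (no prey listed): D, G.
Count: 2.

2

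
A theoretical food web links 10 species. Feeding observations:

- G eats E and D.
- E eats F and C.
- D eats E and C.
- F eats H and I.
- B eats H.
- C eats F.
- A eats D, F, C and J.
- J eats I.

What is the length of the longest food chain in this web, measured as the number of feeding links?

5 links

One longest chain: H → F → C → E → D → G.
It has 6 species and 5 links.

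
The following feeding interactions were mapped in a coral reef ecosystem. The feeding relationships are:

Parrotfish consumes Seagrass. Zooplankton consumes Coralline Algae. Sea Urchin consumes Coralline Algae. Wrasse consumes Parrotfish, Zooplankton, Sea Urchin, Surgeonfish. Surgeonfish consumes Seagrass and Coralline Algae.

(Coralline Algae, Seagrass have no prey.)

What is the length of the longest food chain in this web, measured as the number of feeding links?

2 links

One longest chain: Coralline Algae → Sea Urchin → Wrasse.
It has 3 species and 2 links.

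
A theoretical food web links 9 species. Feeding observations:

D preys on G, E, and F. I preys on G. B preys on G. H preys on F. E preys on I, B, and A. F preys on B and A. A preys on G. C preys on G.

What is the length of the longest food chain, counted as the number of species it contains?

4 species

One longest chain: G → A → F → H.
It has 4 species and 3 links.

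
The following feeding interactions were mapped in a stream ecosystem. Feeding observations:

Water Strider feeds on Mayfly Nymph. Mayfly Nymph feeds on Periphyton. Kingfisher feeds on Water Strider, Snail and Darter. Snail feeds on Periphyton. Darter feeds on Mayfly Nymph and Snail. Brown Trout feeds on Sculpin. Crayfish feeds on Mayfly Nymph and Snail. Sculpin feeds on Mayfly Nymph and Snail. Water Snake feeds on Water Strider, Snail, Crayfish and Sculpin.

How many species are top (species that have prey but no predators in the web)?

3

Top species (has prey, but nothing eats it): Water Snake, Brown Trout, Kingfisher.
Count: 3.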